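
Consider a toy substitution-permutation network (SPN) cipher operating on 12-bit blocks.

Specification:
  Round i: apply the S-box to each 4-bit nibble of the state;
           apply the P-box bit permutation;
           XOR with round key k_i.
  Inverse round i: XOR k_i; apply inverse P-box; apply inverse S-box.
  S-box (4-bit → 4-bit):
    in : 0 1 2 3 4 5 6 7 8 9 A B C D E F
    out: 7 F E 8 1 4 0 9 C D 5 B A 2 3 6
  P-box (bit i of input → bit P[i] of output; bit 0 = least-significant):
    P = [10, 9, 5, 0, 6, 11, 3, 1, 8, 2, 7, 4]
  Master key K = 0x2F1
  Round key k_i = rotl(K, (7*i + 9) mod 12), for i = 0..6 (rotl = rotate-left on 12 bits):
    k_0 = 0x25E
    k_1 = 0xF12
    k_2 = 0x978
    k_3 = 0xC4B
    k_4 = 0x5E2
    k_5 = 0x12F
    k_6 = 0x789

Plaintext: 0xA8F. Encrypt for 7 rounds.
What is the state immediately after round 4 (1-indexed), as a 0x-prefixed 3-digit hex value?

s_0 = plaintext = 0xA8F
s_1 = Round(s_0, k_0) = 0x1F4
s_2 = Round(s_1, k_1) = 0x28E
s_3 = Round(s_2, k_2) = 0xFE6
s_4 = Round(s_3, k_3) = 0x48F
s_5 = Round(s_4, k_4) = 0x6C8
s_6 = Round(s_5, k_5) = 0x90C
s_7 = Round(s_6, k_6) = 0xC50

0x48F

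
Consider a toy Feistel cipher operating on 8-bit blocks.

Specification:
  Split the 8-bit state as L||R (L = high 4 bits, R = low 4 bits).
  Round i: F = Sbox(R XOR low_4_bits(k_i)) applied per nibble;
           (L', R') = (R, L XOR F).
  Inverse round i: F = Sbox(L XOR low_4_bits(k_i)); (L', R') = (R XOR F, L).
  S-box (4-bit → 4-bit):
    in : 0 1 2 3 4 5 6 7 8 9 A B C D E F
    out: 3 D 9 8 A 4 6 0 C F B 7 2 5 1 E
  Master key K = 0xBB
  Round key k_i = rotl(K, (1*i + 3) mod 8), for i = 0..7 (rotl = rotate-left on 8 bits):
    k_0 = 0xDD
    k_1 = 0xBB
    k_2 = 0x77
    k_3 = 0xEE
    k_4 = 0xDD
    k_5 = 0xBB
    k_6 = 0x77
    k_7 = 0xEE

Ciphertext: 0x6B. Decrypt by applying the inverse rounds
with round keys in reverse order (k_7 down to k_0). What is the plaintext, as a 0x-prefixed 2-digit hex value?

s_0 = ciphertext = 0x6B
s_1 = InvRound(s_0, k_7) = 0x76
s_2 = InvRound(s_1, k_6) = 0x57
s_3 = InvRound(s_2, k_5) = 0x65
s_4 = InvRound(s_3, k_4) = 0x26
s_5 = InvRound(s_4, k_3) = 0x42
s_6 = InvRound(s_5, k_2) = 0xA4
s_7 = InvRound(s_6, k_1) = 0x9A
s_8 = InvRound(s_7, k_0) = 0x09

0x09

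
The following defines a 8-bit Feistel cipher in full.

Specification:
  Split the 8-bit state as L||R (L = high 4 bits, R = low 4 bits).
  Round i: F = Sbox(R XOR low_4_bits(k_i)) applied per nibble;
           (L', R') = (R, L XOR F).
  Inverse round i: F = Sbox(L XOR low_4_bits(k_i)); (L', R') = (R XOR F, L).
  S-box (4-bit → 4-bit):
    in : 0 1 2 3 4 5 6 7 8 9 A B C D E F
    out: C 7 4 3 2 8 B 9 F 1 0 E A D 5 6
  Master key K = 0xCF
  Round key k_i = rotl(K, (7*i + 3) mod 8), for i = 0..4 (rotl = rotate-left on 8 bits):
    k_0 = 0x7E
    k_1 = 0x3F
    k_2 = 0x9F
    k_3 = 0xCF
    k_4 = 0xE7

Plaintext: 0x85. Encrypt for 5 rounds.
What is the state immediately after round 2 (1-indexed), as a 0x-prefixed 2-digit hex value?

s_0 = plaintext = 0x85
s_1 = Round(s_0, k_0) = 0x56
s_2 = Round(s_1, k_1) = 0x64
s_3 = Round(s_2, k_2) = 0x48
s_4 = Round(s_3, k_3) = 0x8D
s_5 = Round(s_4, k_4) = 0xD8

0x64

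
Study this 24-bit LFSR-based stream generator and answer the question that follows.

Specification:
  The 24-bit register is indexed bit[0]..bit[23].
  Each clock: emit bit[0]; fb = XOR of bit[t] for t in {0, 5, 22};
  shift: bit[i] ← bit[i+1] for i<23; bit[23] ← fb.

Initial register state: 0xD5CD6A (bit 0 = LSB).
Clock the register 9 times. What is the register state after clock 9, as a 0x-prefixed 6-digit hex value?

reg_0 = 0xD5CD6A
clock 1: out=0, reg = 0x6AE6B5
clock 2: out=1, reg = 0xB5735A
clock 3: out=0, reg = 0x5AB9AD
clock 4: out=1, reg = 0xAD5CD6
clock 5: out=0, reg = 0x56AE6B
clock 6: out=1, reg = 0xAB5735
clock 7: out=1, reg = 0x55AB9A
clock 8: out=0, reg = 0xAAD5CD
clock 9: out=1, reg = 0xD56AE6

0xD56AE6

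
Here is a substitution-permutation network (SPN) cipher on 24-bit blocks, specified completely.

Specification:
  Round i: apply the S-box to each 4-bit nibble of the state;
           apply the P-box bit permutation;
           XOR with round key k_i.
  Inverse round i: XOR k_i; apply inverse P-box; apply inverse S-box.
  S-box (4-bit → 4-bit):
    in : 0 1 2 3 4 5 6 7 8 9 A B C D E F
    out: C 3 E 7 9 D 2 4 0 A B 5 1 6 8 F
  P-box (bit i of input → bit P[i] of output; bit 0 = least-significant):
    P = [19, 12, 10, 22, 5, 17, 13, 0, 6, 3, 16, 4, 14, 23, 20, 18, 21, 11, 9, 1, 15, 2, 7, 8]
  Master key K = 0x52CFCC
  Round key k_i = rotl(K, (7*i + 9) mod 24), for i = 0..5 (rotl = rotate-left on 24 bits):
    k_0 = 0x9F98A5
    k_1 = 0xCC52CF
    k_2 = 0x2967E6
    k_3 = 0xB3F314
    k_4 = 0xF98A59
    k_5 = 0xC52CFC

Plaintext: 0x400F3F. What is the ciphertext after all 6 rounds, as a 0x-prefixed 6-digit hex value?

s_0 = plaintext = 0x400F3F
s_1 = Round(s_0, k_0) = 0xC02FDF
s_2 = Round(s_1, k_1) = 0x13E495
s_3 = Round(s_2, k_2) = 0x47E9B3
s_4 = Round(s_3, k_3) = 0xBF442C
s_5 = Round(s_4, k_4) = 0xD7608A
s_6 = Round(s_5, k_5) = 0x0C3E68

0x0C3E68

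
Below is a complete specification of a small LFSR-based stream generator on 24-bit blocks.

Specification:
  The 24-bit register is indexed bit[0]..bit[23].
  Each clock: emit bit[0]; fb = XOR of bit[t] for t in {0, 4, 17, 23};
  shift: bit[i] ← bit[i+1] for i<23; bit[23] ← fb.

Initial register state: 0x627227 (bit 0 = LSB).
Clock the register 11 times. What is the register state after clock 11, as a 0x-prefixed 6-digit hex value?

reg_0 = 0x627227
clock 1: out=1, reg = 0x313913
clock 2: out=1, reg = 0x189C89
clock 3: out=1, reg = 0x8C4E44
clock 4: out=0, reg = 0xC62722
clock 5: out=0, reg = 0x631391
clock 6: out=1, reg = 0xB189C8
clock 7: out=0, reg = 0xD8C4E4
clock 8: out=0, reg = 0xEC6272
clock 9: out=0, reg = 0x763139
clock 10: out=1, reg = 0xBB189C
clock 11: out=0, reg = 0xDD8C4E

0xDD8C4E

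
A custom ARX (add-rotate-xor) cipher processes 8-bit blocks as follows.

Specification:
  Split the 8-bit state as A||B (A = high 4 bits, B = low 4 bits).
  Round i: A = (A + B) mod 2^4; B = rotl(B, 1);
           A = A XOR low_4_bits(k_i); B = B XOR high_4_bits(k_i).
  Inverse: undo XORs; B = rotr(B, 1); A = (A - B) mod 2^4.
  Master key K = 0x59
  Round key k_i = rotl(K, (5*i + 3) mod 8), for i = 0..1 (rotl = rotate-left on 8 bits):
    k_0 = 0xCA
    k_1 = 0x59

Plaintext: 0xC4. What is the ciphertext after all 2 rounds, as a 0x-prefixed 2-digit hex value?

0x7D

s_0 = plaintext = 0xC4
s_1 = Round(s_0, k_0) = 0xA4
s_2 = Round(s_1, k_1) = 0x7D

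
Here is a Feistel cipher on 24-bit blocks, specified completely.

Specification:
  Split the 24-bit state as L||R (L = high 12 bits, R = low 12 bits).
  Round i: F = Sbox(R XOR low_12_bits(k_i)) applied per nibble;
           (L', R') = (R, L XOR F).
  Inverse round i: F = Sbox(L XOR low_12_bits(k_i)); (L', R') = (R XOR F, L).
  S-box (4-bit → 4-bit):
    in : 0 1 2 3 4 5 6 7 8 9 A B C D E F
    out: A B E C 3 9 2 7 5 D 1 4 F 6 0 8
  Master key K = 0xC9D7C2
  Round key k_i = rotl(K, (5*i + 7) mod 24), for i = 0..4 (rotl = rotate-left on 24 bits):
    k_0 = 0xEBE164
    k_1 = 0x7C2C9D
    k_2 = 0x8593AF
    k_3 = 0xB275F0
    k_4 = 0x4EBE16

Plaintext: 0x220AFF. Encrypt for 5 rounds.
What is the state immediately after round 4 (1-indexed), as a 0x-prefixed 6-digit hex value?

0x3829AC

s_0 = plaintext = 0x220AFF
s_1 = Round(s_0, k_0) = 0xAFF6F4
s_2 = Round(s_1, k_1) = 0x6F4BD2
s_3 = Round(s_2, k_2) = 0xBD2382
s_4 = Round(s_3, k_3) = 0x3829AC
s_5 = Round(s_4, k_4) = 0x9AC4C3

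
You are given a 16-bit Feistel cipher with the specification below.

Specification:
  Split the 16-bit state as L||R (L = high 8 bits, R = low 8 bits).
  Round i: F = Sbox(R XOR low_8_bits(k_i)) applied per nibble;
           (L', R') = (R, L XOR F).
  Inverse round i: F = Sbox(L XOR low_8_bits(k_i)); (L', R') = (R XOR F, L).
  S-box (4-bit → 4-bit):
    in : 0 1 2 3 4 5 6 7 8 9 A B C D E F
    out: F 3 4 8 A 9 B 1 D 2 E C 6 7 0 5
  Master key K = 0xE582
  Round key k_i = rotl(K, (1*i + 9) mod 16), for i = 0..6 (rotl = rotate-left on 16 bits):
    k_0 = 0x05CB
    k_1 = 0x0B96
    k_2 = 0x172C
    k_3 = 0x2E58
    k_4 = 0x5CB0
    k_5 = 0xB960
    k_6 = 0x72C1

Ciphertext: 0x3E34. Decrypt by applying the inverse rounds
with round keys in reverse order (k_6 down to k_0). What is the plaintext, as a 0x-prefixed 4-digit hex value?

0x5575

s_0 = ciphertext = 0x3E34
s_1 = InvRound(s_0, k_6) = 0x613E
s_2 = InvRound(s_1, k_5) = 0xCD61
s_3 = InvRound(s_2, k_4) = 0x76CD
s_4 = InvRound(s_3, k_3) = 0x8D76
s_5 = InvRound(s_4, k_2) = 0x958D
s_6 = InvRound(s_5, k_1) = 0x7595
s_7 = InvRound(s_6, k_0) = 0x5575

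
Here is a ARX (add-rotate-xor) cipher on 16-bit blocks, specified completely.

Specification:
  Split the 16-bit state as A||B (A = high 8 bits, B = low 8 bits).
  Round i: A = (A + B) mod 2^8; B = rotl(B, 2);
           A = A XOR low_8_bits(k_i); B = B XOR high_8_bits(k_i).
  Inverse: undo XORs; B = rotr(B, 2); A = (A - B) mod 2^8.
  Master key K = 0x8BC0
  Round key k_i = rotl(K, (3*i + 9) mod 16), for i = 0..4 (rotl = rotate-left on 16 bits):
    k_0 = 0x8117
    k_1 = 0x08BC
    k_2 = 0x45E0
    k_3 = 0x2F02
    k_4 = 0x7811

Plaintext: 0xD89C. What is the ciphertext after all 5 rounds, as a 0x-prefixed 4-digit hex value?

s_0 = plaintext = 0xD89C
s_1 = Round(s_0, k_0) = 0x63F3
s_2 = Round(s_1, k_1) = 0xEAC7
s_3 = Round(s_2, k_2) = 0x515A
s_4 = Round(s_3, k_3) = 0xA946
s_5 = Round(s_4, k_4) = 0xFE61

0xFE61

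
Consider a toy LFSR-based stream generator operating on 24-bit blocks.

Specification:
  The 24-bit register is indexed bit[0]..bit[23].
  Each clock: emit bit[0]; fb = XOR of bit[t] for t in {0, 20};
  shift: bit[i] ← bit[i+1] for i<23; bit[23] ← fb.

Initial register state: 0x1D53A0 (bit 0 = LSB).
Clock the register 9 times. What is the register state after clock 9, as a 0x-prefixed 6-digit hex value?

0x588EA9

reg_0 = 0x1D53A0
clock 1: out=0, reg = 0x8EA9D0
clock 2: out=0, reg = 0x4754E8
clock 3: out=0, reg = 0x23AA74
clock 4: out=0, reg = 0x11D53A
clock 5: out=0, reg = 0x88EA9D
clock 6: out=1, reg = 0xC4754E
clock 7: out=0, reg = 0x623AA7
clock 8: out=1, reg = 0xB11D53
clock 9: out=1, reg = 0x588EA9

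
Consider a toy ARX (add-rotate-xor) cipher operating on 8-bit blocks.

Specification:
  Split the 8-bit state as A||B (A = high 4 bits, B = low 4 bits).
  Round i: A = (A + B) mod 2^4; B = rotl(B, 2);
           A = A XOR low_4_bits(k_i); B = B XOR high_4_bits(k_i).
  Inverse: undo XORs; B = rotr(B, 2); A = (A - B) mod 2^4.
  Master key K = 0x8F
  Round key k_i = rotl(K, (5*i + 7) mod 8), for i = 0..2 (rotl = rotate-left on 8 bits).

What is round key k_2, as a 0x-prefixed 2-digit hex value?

K = 0x8F
k_0 = rotl(K, (5*0+7) mod 8) = rotl(K, 7) = 0xC7
k_1 = rotl(K, (5*1+7) mod 8) = rotl(K, 4) = 0xF8
k_2 = rotl(K, (5*2+7) mod 8) = rotl(K, 1) = 0x1F

0x1F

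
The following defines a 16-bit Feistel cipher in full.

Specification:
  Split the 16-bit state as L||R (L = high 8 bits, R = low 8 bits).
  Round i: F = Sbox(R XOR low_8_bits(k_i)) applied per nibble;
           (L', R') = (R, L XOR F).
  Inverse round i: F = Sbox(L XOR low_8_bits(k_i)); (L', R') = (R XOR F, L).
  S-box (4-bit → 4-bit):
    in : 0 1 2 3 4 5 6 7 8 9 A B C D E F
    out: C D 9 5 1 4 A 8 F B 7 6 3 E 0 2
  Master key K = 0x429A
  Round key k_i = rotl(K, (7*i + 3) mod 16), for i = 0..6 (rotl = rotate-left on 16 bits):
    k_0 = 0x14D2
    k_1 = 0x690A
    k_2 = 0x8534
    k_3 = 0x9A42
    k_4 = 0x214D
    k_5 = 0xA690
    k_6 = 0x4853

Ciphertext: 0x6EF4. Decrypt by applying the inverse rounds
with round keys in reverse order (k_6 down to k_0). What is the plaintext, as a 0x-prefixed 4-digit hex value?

s_0 = ciphertext = 0x6EF4
s_1 = InvRound(s_0, k_6) = 0xAA6E
s_2 = InvRound(s_1, k_5) = 0x39AA
s_3 = InvRound(s_2, k_4) = 0x2B39
s_4 = InvRound(s_3, k_3) = 0x922B
s_5 = InvRound(s_4, k_2) = 0x5192
s_6 = InvRound(s_5, k_1) = 0xD451
s_7 = InvRound(s_6, k_0) = 0x9BD4

0x9BD4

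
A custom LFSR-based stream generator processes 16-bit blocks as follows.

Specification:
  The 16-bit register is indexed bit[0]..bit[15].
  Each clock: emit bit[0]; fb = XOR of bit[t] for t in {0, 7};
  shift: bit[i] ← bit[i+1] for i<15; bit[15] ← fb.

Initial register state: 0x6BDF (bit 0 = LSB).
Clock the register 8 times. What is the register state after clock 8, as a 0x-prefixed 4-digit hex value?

0x086B

reg_0 = 0x6BDF
clock 1: out=1, reg = 0x35EF
clock 2: out=1, reg = 0x1AF7
clock 3: out=1, reg = 0x0D7B
clock 4: out=1, reg = 0x86BD
clock 5: out=1, reg = 0x435E
clock 6: out=0, reg = 0x21AF
clock 7: out=1, reg = 0x10D7
clock 8: out=1, reg = 0x086B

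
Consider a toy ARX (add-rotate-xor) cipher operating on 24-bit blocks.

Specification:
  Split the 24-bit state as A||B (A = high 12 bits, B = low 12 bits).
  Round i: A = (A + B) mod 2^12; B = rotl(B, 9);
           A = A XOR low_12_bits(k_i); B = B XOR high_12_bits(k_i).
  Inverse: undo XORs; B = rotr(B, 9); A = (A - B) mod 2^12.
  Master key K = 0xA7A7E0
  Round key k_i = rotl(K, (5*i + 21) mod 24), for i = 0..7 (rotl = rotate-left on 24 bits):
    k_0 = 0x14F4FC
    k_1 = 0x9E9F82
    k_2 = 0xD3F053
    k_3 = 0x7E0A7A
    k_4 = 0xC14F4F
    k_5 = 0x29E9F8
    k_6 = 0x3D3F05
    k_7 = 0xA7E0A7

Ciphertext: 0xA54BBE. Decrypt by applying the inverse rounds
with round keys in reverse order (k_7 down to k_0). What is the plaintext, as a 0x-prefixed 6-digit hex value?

s_0 = ciphertext = 0xA54BBE
s_1 = InvRound(s_0, k_7) = 0xCF3E00
s_2 = InvRound(s_1, k_6) = 0x558E9E
s_3 = InvRound(s_2, k_5) = 0xC9A006
s_4 = InvRound(s_3, k_4) = 0x33F096
s_5 = InvRound(s_4, k_3) = 0xD92BB3
s_6 = InvRound(s_5, k_2) = 0x95E463
s_7 = InvRound(s_6, k_1) = 0xA86C56
s_8 = InvRound(s_7, k_0) = 0x5AC8CE

0x5AC8CE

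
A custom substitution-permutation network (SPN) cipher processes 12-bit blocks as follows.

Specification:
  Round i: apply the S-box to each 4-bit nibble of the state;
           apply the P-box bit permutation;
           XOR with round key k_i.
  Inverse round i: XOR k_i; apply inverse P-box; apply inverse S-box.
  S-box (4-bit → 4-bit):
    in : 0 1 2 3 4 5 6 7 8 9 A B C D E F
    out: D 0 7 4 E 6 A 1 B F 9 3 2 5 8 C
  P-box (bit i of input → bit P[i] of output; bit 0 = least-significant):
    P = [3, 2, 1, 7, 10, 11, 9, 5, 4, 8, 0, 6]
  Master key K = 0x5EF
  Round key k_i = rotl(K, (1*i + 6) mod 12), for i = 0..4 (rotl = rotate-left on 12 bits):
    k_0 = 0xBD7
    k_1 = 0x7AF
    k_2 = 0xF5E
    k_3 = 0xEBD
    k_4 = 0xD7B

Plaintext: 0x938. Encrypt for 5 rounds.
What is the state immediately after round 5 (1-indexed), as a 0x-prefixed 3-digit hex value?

0x28C

s_0 = plaintext = 0x938
s_1 = Round(s_0, k_0) = 0x80A
s_2 = Round(s_1, k_1) = 0x057
s_3 = Round(s_2, k_2) = 0x507
s_4 = Round(s_3, k_3) = 0x994
s_5 = Round(s_4, k_4) = 0x28C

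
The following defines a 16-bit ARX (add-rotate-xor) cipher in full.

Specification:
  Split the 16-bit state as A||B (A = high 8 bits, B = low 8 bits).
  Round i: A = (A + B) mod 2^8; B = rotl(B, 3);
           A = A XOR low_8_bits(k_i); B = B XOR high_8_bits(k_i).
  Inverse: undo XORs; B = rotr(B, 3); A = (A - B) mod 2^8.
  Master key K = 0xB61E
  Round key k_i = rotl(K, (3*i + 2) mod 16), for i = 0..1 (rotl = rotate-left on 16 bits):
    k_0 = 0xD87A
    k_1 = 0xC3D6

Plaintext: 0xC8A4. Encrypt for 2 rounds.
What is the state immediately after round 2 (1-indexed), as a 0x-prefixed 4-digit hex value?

s_0 = plaintext = 0xC8A4
s_1 = Round(s_0, k_0) = 0x16FD
s_2 = Round(s_1, k_1) = 0xC52C

0xC52C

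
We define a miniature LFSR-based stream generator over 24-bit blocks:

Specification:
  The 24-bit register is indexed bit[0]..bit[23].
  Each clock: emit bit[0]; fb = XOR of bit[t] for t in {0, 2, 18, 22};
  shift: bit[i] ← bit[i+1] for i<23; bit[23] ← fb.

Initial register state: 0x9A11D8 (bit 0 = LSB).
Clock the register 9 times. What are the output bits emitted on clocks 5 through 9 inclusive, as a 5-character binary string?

reg_0 = 0x9A11D8
clock 1: out=0, reg = 0x4D08EC
clock 2: out=0, reg = 0xA68476
clock 3: out=0, reg = 0x53423B
clock 4: out=1, reg = 0x29A11D
clock 5: out=1, reg = 0x14D08E
clock 6: out=0, reg = 0x0A6847
clock 7: out=1, reg = 0x053423
clock 8: out=1, reg = 0x029A11
clock 9: out=1, reg = 0x814D08

10111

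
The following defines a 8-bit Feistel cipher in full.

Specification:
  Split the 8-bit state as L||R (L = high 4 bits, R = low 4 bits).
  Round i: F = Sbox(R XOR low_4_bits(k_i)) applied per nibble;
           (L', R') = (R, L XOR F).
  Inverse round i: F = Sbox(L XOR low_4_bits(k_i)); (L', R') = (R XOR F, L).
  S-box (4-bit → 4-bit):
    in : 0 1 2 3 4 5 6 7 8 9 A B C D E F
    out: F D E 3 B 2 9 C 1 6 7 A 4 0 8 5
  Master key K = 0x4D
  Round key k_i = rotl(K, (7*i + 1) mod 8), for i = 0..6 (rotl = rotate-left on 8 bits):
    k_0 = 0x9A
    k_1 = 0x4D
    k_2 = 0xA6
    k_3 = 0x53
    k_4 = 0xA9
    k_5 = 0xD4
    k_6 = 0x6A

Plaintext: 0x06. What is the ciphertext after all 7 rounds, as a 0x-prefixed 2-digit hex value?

s_0 = plaintext = 0x06
s_1 = Round(s_0, k_0) = 0x64
s_2 = Round(s_1, k_1) = 0x40
s_3 = Round(s_2, k_2) = 0x0D
s_4 = Round(s_3, k_3) = 0xD8
s_5 = Round(s_4, k_4) = 0x80
s_6 = Round(s_5, k_5) = 0x03
s_7 = Round(s_6, k_6) = 0x36

0x36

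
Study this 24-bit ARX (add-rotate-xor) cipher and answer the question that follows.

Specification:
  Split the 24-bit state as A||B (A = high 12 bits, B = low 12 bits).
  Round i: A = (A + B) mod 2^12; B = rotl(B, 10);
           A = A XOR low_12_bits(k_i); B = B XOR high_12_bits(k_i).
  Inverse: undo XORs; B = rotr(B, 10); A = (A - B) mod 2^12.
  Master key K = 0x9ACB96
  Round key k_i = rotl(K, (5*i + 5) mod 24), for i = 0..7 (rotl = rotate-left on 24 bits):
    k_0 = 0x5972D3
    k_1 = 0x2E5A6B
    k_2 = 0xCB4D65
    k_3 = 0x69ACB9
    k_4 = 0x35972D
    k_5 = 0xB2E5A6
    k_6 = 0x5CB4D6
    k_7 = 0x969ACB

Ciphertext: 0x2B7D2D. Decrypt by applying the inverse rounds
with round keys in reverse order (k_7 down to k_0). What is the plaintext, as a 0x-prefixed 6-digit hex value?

s_0 = ciphertext = 0x2B7D2D
s_1 = InvRound(s_0, k_7) = 0x76B111
s_2 = InvRound(s_1, k_6) = 0x054369
s_3 = InvRound(s_2, k_5) = 0x4D411E
s_4 = InvRound(s_3, k_4) = 0xADD91C
s_5 = InvRound(s_4, k_3) = 0x849E1B
s_6 = InvRound(s_5, k_2) = 0xA70ABC
s_7 = InvRound(s_6, k_1) = 0xEB5166
s_8 = InvRound(s_7, k_0) = 0x8A13C5

0x8A13C5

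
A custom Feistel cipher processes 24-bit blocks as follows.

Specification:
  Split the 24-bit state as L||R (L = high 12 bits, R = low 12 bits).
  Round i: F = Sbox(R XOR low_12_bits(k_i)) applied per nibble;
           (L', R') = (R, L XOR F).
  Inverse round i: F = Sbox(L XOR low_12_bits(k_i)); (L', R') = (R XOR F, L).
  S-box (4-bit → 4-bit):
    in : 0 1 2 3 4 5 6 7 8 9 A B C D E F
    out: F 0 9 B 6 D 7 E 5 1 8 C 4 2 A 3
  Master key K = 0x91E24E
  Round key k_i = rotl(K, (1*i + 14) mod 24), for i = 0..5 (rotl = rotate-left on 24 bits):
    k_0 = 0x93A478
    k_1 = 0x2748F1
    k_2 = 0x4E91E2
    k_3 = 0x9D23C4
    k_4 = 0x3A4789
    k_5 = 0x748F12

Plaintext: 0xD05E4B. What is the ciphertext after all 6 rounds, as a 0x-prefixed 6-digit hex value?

s_0 = plaintext = 0xD05E4B
s_1 = Round(s_0, k_0) = 0xE4B5BE
s_2 = Round(s_1, k_1) = 0x5BEC28
s_3 = Round(s_2, k_2) = 0xC287F6
s_4 = Round(s_3, k_3) = 0x7F6A91
s_5 = Round(s_4, k_4) = 0xA915F3
s_6 = Round(s_5, k_5) = 0x5F3231

0x5F3231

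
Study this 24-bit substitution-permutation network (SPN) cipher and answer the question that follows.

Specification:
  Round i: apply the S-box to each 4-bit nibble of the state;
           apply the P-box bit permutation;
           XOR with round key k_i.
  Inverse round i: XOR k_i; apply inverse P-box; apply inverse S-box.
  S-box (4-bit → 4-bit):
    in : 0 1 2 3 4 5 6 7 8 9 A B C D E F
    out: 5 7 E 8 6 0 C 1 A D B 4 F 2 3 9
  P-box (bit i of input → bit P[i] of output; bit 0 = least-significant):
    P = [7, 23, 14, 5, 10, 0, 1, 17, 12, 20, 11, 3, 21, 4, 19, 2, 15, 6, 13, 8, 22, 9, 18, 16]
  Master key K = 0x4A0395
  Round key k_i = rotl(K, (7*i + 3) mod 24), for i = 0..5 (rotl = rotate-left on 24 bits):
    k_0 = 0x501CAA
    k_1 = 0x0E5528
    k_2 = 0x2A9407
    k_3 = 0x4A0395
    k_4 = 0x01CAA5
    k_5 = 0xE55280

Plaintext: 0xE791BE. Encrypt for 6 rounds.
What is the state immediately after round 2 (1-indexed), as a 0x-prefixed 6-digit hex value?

s_0 = plaintext = 0xE791BE
s_1 = Round(s_0, k_0) = 0xA8862C
s_2 = Round(s_1, k_1) = 0xCD1ED7
s_3 = Round(s_2, k_2) = 0x5786D6
s_4 = Round(s_3, k_3) = 0x4ACBA8
s_5 = Round(s_4, k_4) = 0xAF45D0
s_6 = Round(s_5, k_5) = 0xAC9111

0xCD1ED7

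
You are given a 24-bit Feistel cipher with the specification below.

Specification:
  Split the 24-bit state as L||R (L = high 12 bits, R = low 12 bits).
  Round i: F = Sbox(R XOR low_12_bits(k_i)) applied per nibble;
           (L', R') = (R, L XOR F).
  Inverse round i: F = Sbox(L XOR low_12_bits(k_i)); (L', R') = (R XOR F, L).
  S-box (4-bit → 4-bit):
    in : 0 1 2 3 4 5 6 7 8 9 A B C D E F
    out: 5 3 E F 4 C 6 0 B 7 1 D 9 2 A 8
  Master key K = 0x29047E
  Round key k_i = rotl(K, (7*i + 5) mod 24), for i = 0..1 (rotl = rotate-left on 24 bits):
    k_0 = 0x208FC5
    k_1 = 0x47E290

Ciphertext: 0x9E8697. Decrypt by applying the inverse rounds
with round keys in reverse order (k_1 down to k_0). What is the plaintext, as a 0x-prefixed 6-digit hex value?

s_0 = ciphertext = 0x9E8697
s_1 = InvRound(s_0, k_1) = 0xB9C9E8
s_2 = InvRound(s_1, k_0) = 0xD2FB9C

0xD2FB9C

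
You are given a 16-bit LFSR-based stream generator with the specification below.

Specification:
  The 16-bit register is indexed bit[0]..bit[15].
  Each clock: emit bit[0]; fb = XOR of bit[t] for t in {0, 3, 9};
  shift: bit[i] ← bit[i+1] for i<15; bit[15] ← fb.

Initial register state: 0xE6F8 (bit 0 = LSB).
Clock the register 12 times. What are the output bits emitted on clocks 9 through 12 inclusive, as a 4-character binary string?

reg_0 = 0xE6F8
clock 1: out=0, reg = 0x737C
clock 2: out=0, reg = 0x39BE
clock 3: out=0, reg = 0x9CDF
clock 4: out=1, reg = 0x4E6F
clock 5: out=1, reg = 0xA737
clock 6: out=1, reg = 0x539B
clock 7: out=1, reg = 0xA9CD
clock 8: out=1, reg = 0x54E6
clock 9: out=0, reg = 0x2A73
clock 10: out=1, reg = 0x1539
clock 11: out=1, reg = 0x0A9C
clock 12: out=0, reg = 0x054E

0110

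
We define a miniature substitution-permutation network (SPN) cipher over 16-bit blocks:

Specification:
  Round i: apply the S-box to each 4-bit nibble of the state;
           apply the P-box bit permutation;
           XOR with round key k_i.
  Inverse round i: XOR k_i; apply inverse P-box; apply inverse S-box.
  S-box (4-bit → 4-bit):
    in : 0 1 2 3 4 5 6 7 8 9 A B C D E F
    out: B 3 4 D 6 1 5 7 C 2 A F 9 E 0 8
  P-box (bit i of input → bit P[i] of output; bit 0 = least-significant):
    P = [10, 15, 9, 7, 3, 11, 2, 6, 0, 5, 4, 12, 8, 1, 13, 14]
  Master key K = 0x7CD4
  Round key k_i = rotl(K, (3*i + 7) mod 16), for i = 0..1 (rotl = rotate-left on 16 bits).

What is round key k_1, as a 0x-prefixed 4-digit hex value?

K = 0x7CD4
k_0 = rotl(K, (3*0+7) mod 16) = rotl(K, 7) = 0x6A3E
k_1 = rotl(K, (3*1+7) mod 16) = rotl(K, 10) = 0x51F3

0x51F3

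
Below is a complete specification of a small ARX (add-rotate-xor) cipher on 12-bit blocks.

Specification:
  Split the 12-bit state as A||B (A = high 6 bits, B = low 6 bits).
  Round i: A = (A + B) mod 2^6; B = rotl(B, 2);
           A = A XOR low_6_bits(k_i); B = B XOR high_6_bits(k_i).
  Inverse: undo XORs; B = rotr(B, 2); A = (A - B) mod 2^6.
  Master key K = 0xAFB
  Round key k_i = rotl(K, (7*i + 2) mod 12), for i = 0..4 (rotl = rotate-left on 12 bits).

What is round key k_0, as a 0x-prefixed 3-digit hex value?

0xBEE

K = 0xAFB
k_0 = rotl(K, (7*0+2) mod 12) = rotl(K, 2) = 0xBEE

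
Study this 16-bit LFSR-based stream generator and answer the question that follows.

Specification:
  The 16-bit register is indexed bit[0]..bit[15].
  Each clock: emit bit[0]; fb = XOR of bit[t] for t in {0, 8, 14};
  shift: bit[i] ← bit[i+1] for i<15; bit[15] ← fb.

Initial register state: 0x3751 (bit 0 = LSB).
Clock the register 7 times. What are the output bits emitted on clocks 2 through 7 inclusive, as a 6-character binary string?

000101

reg_0 = 0x3751
clock 1: out=1, reg = 0x1BA8
clock 2: out=0, reg = 0x8DD4
clock 3: out=0, reg = 0xC6EA
clock 4: out=0, reg = 0xE375
clock 5: out=1, reg = 0xF1BA
clock 6: out=0, reg = 0x78DD
clock 7: out=1, reg = 0x3C6E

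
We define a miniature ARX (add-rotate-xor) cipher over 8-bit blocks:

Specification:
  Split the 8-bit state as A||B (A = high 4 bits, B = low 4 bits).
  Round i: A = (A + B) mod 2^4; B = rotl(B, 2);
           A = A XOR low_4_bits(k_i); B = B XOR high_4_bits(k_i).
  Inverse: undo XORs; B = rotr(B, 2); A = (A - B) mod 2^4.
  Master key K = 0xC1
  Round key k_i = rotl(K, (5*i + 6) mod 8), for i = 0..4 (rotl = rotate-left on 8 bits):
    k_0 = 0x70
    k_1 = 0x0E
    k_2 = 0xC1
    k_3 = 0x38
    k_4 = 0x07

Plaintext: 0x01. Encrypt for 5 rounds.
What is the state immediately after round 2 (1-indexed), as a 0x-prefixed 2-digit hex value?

0xAC

s_0 = plaintext = 0x01
s_1 = Round(s_0, k_0) = 0x13
s_2 = Round(s_1, k_1) = 0xAC
s_3 = Round(s_2, k_2) = 0x7F
s_4 = Round(s_3, k_3) = 0xEC
s_5 = Round(s_4, k_4) = 0xD3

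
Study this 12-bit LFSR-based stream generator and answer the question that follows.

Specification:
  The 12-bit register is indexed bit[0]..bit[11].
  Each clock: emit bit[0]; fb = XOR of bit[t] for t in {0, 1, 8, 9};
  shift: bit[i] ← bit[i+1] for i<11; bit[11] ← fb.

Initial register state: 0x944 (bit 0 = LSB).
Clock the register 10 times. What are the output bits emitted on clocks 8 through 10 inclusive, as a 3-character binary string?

010

reg_0 = 0x944
clock 1: out=0, reg = 0xCA2
clock 2: out=0, reg = 0xE51
clock 3: out=1, reg = 0x728
clock 4: out=0, reg = 0x394
clock 5: out=0, reg = 0x1CA
clock 6: out=0, reg = 0x0E5
clock 7: out=1, reg = 0x872
clock 8: out=0, reg = 0xC39
clock 9: out=1, reg = 0xE1C
clock 10: out=0, reg = 0xF0E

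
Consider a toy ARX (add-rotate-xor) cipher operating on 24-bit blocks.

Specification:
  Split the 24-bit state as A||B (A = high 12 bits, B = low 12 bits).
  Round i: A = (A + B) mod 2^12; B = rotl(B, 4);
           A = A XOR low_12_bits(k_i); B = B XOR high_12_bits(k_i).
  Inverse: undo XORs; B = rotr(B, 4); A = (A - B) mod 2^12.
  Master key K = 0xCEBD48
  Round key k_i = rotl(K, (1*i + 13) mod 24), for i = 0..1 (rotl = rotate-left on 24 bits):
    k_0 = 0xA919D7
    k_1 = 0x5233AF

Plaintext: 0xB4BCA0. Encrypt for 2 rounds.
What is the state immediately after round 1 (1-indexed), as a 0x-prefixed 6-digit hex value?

s_0 = plaintext = 0xB4BCA0
s_1 = Round(s_0, k_0) = 0xE3C09D
s_2 = Round(s_1, k_1) = 0xD76CF3

0xE3C09D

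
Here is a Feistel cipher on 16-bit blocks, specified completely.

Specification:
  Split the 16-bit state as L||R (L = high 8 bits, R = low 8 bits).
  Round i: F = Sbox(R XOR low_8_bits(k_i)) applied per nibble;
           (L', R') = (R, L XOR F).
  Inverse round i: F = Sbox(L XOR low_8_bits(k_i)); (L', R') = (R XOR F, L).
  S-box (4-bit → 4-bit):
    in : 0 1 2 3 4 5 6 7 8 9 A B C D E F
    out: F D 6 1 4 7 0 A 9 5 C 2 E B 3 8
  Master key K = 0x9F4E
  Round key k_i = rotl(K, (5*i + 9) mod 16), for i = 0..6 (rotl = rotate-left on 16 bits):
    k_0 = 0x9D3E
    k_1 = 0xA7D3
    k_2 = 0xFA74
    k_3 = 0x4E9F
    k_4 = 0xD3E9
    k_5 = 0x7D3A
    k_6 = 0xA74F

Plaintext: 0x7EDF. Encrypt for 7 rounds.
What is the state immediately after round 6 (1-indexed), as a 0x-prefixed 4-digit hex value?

s_0 = plaintext = 0x7EDF
s_1 = Round(s_0, k_0) = 0xDF43
s_2 = Round(s_1, k_1) = 0x4380
s_3 = Round(s_2, k_2) = 0x80C7
s_4 = Round(s_3, k_3) = 0xC7F9
s_5 = Round(s_4, k_4) = 0xF918
s_6 = Round(s_5, k_5) = 0x189F
s_7 = Round(s_6, k_6) = 0x9FA7

0x189F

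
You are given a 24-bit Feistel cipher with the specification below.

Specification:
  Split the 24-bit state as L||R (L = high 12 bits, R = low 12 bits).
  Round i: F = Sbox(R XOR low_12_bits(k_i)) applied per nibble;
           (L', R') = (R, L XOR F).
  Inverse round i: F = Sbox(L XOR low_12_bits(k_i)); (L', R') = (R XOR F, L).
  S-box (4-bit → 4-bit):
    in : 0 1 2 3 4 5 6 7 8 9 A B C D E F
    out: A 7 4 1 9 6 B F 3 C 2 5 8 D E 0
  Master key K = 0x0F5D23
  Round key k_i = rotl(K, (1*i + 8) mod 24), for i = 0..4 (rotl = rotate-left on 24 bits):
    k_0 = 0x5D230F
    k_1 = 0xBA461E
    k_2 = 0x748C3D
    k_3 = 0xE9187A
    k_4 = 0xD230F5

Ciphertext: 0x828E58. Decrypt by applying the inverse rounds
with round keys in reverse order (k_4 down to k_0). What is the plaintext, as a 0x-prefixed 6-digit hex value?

0x471EC5

s_0 = ciphertext = 0x828E58
s_1 = InvRound(s_0, k_4) = 0xD85828
s_2 = InvRound(s_1, k_3) = 0xE28D85
s_3 = InvRound(s_2, k_2) = 0x9F3E28
s_4 = InvRound(s_3, k_1) = 0xEC59F3
s_5 = InvRound(s_4, k_0) = 0x471EC5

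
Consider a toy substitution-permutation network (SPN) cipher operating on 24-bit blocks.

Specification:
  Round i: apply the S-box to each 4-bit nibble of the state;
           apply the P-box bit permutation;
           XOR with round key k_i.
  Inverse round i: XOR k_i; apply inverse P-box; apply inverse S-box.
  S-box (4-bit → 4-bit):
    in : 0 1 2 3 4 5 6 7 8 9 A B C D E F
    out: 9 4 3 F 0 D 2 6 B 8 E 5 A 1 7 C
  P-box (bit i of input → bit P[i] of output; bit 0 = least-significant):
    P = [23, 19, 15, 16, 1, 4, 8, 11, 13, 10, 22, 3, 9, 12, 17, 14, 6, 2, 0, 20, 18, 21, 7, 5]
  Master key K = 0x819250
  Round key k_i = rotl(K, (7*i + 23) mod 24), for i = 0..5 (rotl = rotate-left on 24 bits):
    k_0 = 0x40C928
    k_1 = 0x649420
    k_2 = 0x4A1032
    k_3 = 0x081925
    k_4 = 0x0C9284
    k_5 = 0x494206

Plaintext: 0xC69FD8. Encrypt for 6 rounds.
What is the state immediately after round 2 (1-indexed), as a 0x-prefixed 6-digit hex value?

0x5CCE8A

s_0 = plaintext = 0xC69FD8
s_1 = Round(s_0, k_0) = 0xA98906
s_2 = Round(s_1, k_1) = 0x5CCE8A
s_3 = Round(s_2, k_2) = 0x17EC84
s_4 = Round(s_3, k_3) = 0x0A07BA
s_5 = Round(s_4, k_4) = 0x5155A3
s_6 = Round(s_5, k_5) = 0x86A9BF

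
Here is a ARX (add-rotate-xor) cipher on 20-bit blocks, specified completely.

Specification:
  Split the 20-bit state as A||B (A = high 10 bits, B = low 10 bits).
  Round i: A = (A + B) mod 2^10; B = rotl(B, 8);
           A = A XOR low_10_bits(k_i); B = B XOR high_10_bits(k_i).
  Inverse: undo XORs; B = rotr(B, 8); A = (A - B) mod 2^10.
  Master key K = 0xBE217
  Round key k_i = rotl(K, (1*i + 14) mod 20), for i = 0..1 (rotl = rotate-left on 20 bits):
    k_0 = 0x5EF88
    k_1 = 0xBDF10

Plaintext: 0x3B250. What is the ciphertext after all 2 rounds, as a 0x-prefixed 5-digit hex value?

s_0 = plaintext = 0x3B250
s_1 = Round(s_0, k_0) = 0x2D1EF
s_2 = Round(s_1, k_1) = 0x6CD8C

0x6CD8C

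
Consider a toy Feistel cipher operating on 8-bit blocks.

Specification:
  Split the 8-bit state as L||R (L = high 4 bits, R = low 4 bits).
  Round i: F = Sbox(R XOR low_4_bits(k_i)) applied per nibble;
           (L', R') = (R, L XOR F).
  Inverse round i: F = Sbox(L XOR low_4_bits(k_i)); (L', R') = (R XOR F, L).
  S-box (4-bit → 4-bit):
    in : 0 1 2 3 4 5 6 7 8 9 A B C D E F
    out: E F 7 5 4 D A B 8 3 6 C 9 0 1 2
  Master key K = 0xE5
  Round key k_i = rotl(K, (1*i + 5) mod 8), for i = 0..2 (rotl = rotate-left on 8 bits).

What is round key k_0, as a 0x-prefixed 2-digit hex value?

0xBC

K = 0xE5
k_0 = rotl(K, (1*0+5) mod 8) = rotl(K, 5) = 0xBC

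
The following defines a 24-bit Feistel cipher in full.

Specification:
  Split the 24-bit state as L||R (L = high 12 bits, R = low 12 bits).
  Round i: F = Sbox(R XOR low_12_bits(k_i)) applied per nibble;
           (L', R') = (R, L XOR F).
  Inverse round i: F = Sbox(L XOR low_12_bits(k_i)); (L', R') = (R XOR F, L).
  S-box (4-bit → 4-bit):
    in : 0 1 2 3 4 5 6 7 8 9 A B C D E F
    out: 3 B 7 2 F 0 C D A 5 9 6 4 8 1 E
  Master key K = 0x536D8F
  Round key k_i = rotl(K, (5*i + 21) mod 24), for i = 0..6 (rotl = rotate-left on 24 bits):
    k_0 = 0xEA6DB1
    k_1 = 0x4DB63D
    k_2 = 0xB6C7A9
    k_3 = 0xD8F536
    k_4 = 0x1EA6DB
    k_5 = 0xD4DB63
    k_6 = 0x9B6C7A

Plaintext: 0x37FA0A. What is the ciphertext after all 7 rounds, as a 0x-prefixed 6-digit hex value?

s_0 = plaintext = 0x37FA0A
s_1 = Round(s_0, k_0) = 0xA0AE19
s_2 = Round(s_1, k_1) = 0xE19075
s_3 = Round(s_2, k_2) = 0x07539D
s_4 = Round(s_3, k_3) = 0x39DCE3
s_5 = Round(s_4, k_4) = 0xCE3AB7
s_6 = Round(s_5, k_5) = 0xAB776C
s_7 = Round(s_6, k_6) = 0x76CC0B

0x76CC0B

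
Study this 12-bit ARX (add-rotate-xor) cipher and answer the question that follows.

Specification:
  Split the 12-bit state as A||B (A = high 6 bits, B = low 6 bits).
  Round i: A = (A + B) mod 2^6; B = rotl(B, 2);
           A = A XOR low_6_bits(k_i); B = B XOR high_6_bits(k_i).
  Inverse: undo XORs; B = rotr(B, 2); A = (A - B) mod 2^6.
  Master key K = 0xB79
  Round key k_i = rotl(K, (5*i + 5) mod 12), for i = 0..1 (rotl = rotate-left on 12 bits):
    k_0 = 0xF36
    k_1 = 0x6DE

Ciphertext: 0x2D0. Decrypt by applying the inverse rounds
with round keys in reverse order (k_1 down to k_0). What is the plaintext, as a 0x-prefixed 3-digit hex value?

s_0 = ciphertext = 0x2D0
s_1 = InvRound(s_0, k_1) = 0x8F2
s_2 = InvRound(s_1, k_0) = 0xCA3

0xCA3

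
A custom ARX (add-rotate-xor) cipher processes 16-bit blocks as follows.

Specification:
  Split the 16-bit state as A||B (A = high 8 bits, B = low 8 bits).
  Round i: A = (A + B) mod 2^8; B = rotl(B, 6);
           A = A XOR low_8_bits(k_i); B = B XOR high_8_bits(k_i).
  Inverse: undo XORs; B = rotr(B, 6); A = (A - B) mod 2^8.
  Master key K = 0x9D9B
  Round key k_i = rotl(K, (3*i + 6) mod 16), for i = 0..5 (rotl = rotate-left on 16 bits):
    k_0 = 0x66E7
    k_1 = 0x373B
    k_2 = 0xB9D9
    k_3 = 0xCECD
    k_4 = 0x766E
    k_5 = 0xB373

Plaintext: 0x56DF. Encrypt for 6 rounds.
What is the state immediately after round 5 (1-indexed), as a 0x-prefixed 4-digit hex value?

s_0 = plaintext = 0x56DF
s_1 = Round(s_0, k_0) = 0xD291
s_2 = Round(s_1, k_1) = 0x5853
s_3 = Round(s_2, k_2) = 0x726D
s_4 = Round(s_3, k_3) = 0x1295
s_5 = Round(s_4, k_4) = 0xC913
s_6 = Round(s_5, k_5) = 0xAF77

0xC913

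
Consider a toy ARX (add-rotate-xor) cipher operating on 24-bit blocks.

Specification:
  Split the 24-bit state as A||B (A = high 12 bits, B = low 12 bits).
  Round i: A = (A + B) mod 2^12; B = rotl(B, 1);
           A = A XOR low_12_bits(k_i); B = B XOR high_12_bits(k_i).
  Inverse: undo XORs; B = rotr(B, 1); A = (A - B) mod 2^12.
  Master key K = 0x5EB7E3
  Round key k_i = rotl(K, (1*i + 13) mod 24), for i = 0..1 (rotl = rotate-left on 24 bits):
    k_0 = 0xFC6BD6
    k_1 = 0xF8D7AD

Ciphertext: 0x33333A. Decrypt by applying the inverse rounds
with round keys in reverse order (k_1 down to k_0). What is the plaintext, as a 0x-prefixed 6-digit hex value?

s_0 = ciphertext = 0x33333A
s_1 = InvRound(s_0, k_1) = 0x643E5B
s_2 = InvRound(s_1, k_0) = 0x4C78CE

0x4C78CE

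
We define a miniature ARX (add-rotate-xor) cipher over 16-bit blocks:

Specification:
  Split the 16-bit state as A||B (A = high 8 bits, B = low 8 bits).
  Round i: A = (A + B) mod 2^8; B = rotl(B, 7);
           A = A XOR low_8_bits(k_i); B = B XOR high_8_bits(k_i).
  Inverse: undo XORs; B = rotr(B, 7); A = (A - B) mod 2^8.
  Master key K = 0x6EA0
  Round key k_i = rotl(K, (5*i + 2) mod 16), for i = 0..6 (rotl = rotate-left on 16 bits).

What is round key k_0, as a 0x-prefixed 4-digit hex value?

0xBA81

K = 0x6EA0
k_0 = rotl(K, (5*0+2) mod 16) = rotl(K, 2) = 0xBA81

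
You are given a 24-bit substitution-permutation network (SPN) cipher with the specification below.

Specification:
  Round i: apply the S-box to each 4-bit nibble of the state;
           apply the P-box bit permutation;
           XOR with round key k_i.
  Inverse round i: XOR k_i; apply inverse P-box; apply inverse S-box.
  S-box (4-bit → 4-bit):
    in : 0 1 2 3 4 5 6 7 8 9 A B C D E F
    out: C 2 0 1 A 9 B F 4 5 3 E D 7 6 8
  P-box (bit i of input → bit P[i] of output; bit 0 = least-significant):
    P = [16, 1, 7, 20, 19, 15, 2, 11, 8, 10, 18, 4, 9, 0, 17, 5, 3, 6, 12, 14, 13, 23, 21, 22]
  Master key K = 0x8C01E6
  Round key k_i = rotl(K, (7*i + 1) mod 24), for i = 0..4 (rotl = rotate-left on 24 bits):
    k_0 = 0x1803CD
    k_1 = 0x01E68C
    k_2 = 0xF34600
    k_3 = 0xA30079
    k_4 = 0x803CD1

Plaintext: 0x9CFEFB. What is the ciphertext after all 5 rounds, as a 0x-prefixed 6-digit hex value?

s_0 = plaintext = 0x9CFEFB
s_1 = Round(s_0, k_0) = 0x2C7F67
s_2 = Round(s_1, k_1) = 0x1A3C37
s_3 = Round(s_2, k_2) = 0x6E45DA
s_4 = Round(s_3, k_3) = 0x6AB10E
s_5 = Round(s_4, k_4) = 0x42103E

0x42103E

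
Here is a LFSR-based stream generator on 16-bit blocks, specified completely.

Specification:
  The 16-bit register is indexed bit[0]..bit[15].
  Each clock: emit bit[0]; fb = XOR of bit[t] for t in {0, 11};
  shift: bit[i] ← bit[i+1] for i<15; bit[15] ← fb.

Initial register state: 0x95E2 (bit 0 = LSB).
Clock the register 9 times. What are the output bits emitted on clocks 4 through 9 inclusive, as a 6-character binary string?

001111

reg_0 = 0x95E2
clock 1: out=0, reg = 0x4AF1
clock 2: out=1, reg = 0x2578
clock 3: out=0, reg = 0x12BC
clock 4: out=0, reg = 0x095E
clock 5: out=0, reg = 0x84AF
clock 6: out=1, reg = 0xC257
clock 7: out=1, reg = 0xE12B
clock 8: out=1, reg = 0xF095
clock 9: out=1, reg = 0xF84A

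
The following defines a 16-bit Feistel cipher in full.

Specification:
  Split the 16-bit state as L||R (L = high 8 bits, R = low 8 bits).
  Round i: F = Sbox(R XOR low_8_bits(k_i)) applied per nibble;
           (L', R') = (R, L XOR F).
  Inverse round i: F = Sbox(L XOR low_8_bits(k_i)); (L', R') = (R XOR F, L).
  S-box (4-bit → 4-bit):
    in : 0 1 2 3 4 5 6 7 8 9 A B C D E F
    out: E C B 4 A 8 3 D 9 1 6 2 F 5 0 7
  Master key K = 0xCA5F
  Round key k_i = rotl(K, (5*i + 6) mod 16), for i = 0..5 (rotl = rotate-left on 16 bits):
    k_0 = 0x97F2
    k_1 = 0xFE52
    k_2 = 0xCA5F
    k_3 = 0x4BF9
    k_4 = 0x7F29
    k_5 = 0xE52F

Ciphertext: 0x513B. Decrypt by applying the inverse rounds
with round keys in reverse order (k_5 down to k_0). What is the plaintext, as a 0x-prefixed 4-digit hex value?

0xC44C

s_0 = ciphertext = 0x513B
s_1 = InvRound(s_0, k_5) = 0xEB51
s_2 = InvRound(s_1, k_4) = 0xAAEB
s_3 = InvRound(s_2, k_3) = 0x6FAA
s_4 = InvRound(s_3, k_2) = 0xE46F
s_5 = InvRound(s_4, k_1) = 0x4CE4
s_6 = InvRound(s_5, k_0) = 0xC44C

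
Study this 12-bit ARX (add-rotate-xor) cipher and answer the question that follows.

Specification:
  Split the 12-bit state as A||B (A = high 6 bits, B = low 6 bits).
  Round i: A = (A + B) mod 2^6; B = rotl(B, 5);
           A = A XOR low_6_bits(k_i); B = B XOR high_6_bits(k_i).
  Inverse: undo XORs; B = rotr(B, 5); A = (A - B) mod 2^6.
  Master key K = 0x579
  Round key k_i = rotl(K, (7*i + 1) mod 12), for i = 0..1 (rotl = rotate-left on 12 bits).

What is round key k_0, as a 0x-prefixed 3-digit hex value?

0xAF2

K = 0x579
k_0 = rotl(K, (7*0+1) mod 12) = rotl(K, 1) = 0xAF2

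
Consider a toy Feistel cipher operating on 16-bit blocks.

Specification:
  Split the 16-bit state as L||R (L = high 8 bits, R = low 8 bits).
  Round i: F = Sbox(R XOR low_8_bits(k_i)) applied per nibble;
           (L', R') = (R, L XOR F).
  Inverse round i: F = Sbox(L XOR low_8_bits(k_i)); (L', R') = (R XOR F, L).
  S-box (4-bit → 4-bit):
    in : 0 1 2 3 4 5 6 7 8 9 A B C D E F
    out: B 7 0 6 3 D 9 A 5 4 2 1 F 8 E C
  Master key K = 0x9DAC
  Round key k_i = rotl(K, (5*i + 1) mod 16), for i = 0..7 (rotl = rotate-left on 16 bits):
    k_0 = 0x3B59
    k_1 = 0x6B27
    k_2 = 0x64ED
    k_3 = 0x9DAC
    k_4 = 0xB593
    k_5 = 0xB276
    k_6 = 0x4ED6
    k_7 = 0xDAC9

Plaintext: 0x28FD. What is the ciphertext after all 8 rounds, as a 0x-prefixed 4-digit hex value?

0xA60D

s_0 = plaintext = 0x28FD
s_1 = Round(s_0, k_0) = 0xFD0B
s_2 = Round(s_1, k_1) = 0x0BF2
s_3 = Round(s_2, k_2) = 0xF277
s_4 = Round(s_3, k_3) = 0x7773
s_5 = Round(s_4, k_4) = 0x739C
s_6 = Round(s_5, k_5) = 0x9C91
s_7 = Round(s_6, k_6) = 0x91A6
s_8 = Round(s_7, k_7) = 0xA60D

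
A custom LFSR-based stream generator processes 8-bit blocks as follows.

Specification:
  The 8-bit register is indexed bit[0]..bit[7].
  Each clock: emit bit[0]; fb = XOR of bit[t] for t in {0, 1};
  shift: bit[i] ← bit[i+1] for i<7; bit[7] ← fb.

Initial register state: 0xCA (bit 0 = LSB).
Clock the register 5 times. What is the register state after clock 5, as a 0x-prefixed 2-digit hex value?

0x7E

reg_0 = 0xCA
clock 1: out=0, reg = 0xE5
clock 2: out=1, reg = 0xF2
clock 3: out=0, reg = 0xF9
clock 4: out=1, reg = 0xFC
clock 5: out=0, reg = 0x7E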